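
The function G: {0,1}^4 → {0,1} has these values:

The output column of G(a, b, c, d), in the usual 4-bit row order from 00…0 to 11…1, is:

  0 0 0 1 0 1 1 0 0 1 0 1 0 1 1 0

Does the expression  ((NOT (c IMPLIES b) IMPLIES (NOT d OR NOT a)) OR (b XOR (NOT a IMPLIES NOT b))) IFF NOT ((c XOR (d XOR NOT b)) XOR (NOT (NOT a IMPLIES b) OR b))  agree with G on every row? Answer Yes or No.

No

Evaluate ((NOT (c IMPLIES b) IMPLIES (NOT d OR NOT a)) OR (b XOR (NOT a IMPLIES NOT b))) IFF NOT ((c XOR (d XOR NOT b)) XOR (NOT (NOT a IMPLIES b) OR b)) on each row and compare to G:
  a=0, b=0, c=0, d=0: formula gives 1, but G = 0 ✗
Row (0,0,0,0) is a counterexample, so the formula is not equivalent to G.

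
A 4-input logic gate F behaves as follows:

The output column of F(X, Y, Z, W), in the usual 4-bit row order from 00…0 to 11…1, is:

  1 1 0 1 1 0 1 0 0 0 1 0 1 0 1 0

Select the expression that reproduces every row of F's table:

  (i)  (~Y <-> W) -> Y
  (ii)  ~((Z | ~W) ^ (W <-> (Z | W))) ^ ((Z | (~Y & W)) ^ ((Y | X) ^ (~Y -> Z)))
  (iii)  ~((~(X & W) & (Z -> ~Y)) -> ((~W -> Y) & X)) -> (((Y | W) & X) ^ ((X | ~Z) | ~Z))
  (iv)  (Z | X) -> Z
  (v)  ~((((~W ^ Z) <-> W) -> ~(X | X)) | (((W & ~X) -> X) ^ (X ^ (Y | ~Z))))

ii

(i) fails at (0,0,0,1): the formula yields 0, F is 1.
(iii) fails at (0,0,1,1): the formula yields 0, F is 1.
(iv) fails at (0,0,1,0): the formula yields 1, F is 0.
(v) fails at (0,0,0,0): the formula yields 0, F is 1.
Only (ii) survives; checking it on all 16 rows confirms it matches F.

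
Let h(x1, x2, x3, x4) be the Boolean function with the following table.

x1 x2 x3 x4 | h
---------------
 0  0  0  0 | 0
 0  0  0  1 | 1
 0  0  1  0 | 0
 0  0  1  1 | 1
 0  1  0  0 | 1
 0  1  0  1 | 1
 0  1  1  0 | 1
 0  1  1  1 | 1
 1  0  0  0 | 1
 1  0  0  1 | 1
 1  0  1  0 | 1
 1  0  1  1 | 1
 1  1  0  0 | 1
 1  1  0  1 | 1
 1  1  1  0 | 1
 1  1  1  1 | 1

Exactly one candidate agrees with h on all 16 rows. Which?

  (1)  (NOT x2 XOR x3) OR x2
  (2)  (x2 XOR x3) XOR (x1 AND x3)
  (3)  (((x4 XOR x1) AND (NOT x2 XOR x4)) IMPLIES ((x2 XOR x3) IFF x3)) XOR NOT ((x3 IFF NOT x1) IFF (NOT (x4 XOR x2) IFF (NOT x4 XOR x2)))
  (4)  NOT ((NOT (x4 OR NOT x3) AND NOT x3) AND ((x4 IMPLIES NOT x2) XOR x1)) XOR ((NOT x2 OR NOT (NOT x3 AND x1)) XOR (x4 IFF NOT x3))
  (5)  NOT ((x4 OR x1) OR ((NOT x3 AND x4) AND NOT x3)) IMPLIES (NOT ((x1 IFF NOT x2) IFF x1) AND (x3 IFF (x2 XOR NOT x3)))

(1) disagrees with h on (0,0,0,0) (formula → 1, table → 0); rule it out.
(2) disagrees with h on (0,0,0,1) (formula → 0, table → 1); rule it out.
(3) disagrees with h on (0,0,0,1) (formula → 0, table → 1); rule it out.
(4) disagrees with h on (0,0,1,0) (formula → 1, table → 0); rule it out.
(5) is the remaining candidate, and it agrees with h on all 16 inputs.

5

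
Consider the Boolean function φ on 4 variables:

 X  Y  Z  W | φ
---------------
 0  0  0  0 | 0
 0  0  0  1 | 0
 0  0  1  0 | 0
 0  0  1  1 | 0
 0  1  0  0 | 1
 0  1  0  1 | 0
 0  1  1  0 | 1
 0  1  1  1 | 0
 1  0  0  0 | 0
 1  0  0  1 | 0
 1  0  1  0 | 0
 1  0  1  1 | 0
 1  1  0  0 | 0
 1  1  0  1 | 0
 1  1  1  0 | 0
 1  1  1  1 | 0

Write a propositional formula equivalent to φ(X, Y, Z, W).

The 1-rows are (0,1,0,0), (0,1,1,0). Each contributes one minterm — ¬X·Y·¬Z·¬W; ¬X·Y·Z·¬W — and their disjunction is a sum-of-products form of φ.

φ(X, Y, Z, W) = (((¬X ∧ Y) ∧ ¬Z) ∧ ¬W) ∨ (((¬X ∧ Y) ∧ Z) ∧ ¬W)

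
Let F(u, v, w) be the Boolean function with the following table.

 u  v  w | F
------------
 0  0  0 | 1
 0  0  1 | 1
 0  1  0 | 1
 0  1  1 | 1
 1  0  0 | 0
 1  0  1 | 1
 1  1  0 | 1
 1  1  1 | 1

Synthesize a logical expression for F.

F(u, v, w) = ((u · v') · w')'

Only row (1,0,0) gives 0. So F is 1 everywhere except there — the complement of the minterm u·¬v·¬w.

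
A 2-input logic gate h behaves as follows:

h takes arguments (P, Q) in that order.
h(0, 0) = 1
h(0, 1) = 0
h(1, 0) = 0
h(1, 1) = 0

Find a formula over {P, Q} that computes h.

The output is 1 only when every input is 0 — NOR of all inputs.

h(P, Q) = not (P or Q)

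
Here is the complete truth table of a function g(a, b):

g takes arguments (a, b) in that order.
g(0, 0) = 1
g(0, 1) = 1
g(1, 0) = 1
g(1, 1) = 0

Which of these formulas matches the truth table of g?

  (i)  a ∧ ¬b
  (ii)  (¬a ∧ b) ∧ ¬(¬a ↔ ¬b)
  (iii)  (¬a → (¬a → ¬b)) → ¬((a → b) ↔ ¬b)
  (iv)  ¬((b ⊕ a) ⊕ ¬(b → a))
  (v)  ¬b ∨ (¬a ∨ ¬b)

v

(i) disagrees with g on (0,0) (formula → 0, table → 1); rule it out.
(ii) disagrees with g on (0,0) (formula → 0, table → 1); rule it out.
(iii) disagrees with g on (0,0) (formula → 0, table → 1); rule it out.
(iv) disagrees with g on (1,0) (formula → 0, table → 1); rule it out.
That leaves (v). Evaluating it on every row reproduces the table of g exactly.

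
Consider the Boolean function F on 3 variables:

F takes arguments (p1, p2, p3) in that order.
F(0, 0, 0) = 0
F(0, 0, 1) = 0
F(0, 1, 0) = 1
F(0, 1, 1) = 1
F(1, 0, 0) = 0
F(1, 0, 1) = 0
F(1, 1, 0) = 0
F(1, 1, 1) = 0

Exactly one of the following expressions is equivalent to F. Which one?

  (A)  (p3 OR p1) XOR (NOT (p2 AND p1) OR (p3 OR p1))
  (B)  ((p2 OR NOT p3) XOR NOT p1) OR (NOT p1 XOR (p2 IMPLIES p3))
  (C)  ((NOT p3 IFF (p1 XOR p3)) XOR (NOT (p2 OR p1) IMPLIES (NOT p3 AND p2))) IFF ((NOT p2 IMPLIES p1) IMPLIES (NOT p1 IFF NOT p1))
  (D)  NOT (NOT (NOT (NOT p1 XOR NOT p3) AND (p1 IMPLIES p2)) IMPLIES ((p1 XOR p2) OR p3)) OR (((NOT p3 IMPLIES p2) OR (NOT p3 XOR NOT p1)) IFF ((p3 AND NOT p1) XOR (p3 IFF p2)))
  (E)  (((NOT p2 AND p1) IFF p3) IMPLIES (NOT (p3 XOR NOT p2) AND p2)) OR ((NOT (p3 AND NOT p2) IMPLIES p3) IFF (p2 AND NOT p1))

C

(A) fails at (0,0,0): the formula yields 1, F is 0.
(B) fails at (0,0,1): the formula yields 1, F is 0.
(D) fails at (0,0,1): the formula yields 1, F is 0.
(E) fails at (0,0,0): the formula yields 1, F is 0.
That leaves (C). Evaluating it on every row reproduces the table of F exactly.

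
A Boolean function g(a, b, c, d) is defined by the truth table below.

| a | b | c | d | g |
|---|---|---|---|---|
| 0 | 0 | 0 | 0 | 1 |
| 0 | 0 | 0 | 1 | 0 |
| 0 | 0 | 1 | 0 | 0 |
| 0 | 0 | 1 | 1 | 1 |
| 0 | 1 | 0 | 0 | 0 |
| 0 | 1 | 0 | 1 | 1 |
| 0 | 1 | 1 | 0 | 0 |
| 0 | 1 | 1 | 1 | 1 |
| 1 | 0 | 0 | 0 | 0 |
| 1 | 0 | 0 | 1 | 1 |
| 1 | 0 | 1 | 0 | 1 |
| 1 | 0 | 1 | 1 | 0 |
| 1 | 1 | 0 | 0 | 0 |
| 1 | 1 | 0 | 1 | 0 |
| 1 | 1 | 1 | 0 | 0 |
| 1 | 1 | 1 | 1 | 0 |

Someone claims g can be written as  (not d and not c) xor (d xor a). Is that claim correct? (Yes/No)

Test each input against both g and the formula:
  a=0, b=0, c=0, d=0: formula gives 1, g = 1 ✓
  a=0, b=0, c=0, d=1: formula gives 1, but g = 0 ✗
A single disagreement suffices: at (0,0,0,1) they differ, so the formula does not compute g.

No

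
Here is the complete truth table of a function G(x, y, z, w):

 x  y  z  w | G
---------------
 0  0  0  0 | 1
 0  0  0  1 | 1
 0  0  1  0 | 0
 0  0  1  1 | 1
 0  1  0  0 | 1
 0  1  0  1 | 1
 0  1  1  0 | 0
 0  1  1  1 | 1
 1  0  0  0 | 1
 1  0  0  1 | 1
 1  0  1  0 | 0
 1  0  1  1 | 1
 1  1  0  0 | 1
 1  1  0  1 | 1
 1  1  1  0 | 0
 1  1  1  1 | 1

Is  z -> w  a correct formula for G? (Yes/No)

Yes

Check the formula against G row by row:
  x=0, y=0, z=0, w=0: formula gives 1, G = 1 ✓
  x=0, y=0, z=0, w=1: formula gives 1, G = 1 ✓
  x=0, y=0, z=1, w=0: formula gives 0, G = 0 ✓
  x=0, y=0, z=1, w=1: formula gives 1, G = 1 ✓
  … (the remaining 12 rows also agree.)
Every row agrees, so the formula is equivalent.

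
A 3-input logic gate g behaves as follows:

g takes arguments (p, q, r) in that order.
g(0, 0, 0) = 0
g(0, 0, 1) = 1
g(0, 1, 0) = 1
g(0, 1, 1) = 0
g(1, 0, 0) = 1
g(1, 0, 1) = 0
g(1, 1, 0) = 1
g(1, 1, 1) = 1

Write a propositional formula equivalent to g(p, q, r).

g(p, q, r) = NOT ((((NOT p AND NOT q) AND NOT r) OR ((NOT p AND q) AND r)) OR ((p AND NOT q) AND r))

g is 0 on only 3 rows — (0,0,0), (0,1,1), (1,0,1). Writing each as a minterm (¬p·¬q·¬r, ¬p·q·r, p·¬q·r) and OR-ing them characterizes exactly where g=0, so g is the negation of that disjunction.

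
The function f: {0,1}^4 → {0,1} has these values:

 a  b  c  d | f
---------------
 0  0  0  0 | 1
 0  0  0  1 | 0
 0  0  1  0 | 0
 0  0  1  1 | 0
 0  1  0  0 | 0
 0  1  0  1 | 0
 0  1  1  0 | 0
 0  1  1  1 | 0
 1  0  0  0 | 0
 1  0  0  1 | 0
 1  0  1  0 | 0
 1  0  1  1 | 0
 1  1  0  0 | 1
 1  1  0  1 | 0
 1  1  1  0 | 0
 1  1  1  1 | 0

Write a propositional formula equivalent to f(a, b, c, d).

f=1 on 2 inputs: (0,0,0,0), (1,1,0,0). Reading each as a conjunction of literals (¬a·¬b·¬c·¬d, a·b·¬c·¬d) and taking the OR gives the canonical DNF.

f(a, b, c, d) = (((~a & ~b) & ~c) & ~d) | (((a & b) & ~c) & ~d)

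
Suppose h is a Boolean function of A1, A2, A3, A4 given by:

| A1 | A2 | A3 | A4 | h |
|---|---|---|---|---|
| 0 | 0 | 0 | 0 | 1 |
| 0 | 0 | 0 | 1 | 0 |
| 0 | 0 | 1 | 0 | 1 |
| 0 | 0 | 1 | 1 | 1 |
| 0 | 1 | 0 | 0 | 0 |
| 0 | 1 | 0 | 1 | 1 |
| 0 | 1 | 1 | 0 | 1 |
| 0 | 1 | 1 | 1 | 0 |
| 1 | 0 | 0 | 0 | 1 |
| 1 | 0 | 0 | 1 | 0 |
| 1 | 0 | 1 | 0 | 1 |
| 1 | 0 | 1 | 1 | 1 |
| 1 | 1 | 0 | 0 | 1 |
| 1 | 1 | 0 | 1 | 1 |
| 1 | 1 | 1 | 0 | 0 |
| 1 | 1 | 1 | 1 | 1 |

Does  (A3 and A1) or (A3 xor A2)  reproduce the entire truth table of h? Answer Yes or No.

Evaluate (A3 and A1) or (A3 xor A2) on each row and compare to h:
  A1=0, A2=0, A3=0, A4=0: formula gives 0, but h = 1 ✗
Row (0,0,0,0) is a counterexample, so the formula is not equivalent to h.

No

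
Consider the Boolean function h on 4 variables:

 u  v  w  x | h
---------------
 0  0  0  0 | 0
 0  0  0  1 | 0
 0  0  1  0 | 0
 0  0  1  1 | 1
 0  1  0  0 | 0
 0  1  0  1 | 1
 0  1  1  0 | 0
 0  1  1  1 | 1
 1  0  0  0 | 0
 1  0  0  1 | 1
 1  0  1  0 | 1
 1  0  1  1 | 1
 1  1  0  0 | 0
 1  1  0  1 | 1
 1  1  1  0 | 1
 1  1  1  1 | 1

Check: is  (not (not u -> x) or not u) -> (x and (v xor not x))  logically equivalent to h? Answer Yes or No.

No

Test each input against both h and the formula:
  u=0, v=0, w=0, x=0: formula gives 0, h = 0 ✓
  u=0, v=0, w=0, x=1: formula gives 0, h = 0 ✓
  u=0, v=0, w=1, x=0: formula gives 0, h = 0 ✓
  u=0, v=0, w=1, x=1: formula gives 0, but h = 1 ✗
Since they disagree at (0,0,1,1), the expression is not a correct formula for h.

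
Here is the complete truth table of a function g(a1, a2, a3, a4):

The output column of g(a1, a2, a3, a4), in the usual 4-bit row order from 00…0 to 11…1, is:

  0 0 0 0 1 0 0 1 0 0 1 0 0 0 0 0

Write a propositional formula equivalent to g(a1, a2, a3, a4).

g=1 on 3 inputs: (0,1,0,0), (0,1,1,1), (1,0,1,0). Reading each as a conjunction of literals (¬a1·a2·¬a3·¬a4, ¬a1·a2·a3·a4, a1·¬a2·a3·¬a4) and taking the OR gives the canonical DNF.

g(a1, a2, a3, a4) = ((((~a1 & a2) & ~a3) & ~a4) | (((~a1 & a2) & a3) & a4)) | (((a1 & ~a2) & a3) & ~a4)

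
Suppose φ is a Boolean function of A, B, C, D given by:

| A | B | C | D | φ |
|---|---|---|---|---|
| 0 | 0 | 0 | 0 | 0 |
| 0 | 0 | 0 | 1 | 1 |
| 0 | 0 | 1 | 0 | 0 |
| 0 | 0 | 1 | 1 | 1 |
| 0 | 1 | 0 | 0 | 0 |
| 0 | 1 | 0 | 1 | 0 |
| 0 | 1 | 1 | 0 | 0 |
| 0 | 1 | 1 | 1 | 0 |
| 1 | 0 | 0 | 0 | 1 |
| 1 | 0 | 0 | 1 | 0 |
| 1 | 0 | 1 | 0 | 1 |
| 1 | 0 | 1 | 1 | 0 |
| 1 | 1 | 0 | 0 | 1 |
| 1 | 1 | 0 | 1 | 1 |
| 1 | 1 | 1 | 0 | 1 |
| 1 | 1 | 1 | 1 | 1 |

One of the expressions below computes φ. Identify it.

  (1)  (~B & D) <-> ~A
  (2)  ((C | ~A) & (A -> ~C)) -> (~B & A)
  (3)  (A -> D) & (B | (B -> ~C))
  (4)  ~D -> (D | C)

(2) disagrees with φ on (0,0,0,1) (formula → 0, table → 1); rule it out.
(3) disagrees with φ on (0,0,0,0) (formula → 1, table → 0); rule it out.
(4) disagrees with φ on (0,0,1,0) (formula → 1, table → 0); rule it out.
(1) is the remaining candidate, and it agrees with φ on all 16 inputs.

1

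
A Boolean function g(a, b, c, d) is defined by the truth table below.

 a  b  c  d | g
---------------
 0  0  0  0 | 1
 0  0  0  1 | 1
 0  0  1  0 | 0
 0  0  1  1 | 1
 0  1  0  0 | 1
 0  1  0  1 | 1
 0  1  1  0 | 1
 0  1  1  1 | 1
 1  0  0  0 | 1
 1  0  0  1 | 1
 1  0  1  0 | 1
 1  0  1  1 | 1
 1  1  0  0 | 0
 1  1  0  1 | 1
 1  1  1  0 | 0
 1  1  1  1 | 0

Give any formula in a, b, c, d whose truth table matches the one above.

g(a, b, c, d) = ~((((((~a & ~b) & c) & ~d) | (((a & b) & ~c) & ~d)) | (((a & b) & c) & ~d)) | (((a & b) & c) & d))

g is 0 on only 4 rows — (0,0,1,0), (1,1,0,0), (1,1,1,0), (1,1,1,1). Writing each as a minterm (¬a·¬b·c·¬d, a·b·¬c·¬d, a·b·c·¬d, a·b·c·d) and OR-ing them characterizes exactly where g=0, so g is the negation of that disjunction.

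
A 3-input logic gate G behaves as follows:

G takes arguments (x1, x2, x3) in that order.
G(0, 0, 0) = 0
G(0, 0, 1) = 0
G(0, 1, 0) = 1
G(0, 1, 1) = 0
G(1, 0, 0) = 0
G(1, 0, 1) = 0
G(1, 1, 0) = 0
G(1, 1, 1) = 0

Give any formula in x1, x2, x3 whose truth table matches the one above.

G is 1 on exactly one input, (0,1,0), whose minterm is ¬x1·x2·¬x3. So G is just that conjunction.

G(x1, x2, x3) = (¬x1 ∧ x2) ∧ ¬x3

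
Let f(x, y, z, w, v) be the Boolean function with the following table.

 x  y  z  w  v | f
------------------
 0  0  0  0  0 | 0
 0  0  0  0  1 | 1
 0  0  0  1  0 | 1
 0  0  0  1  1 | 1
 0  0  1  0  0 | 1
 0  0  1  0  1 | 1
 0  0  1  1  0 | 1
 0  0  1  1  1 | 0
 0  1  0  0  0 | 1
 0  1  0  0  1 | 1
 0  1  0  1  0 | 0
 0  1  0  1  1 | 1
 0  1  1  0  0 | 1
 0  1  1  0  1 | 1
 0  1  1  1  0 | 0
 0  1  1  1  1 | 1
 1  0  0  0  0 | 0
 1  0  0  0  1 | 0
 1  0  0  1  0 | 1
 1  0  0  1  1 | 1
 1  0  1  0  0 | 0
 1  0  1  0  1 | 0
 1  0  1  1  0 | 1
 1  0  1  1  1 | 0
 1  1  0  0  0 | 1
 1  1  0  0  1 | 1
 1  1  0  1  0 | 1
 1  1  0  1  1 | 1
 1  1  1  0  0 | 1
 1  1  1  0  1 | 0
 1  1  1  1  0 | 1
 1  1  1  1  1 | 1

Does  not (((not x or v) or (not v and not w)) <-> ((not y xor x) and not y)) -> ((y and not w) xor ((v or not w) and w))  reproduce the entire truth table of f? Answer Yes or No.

Check the formula against f row by row:
  x=0, y=0, z=0, w=0, v=0: formula gives 1, but f = 0 ✗
Since they disagree at (0,0,0,0,0), the expression is not a correct formula for f.

No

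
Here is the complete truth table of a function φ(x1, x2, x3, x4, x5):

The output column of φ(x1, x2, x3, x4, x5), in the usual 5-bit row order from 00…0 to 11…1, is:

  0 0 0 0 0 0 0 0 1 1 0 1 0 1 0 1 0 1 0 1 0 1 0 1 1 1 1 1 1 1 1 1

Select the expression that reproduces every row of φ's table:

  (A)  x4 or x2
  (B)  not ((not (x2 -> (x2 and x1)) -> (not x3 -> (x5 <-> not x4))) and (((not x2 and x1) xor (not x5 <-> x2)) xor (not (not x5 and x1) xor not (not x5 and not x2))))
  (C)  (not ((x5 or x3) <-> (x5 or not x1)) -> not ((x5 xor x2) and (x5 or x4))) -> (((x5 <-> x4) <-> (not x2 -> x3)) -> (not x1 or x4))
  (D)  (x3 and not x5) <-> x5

(A): at (0,0,0,1,0) it gives 1, but φ = 0 — eliminated.
(C): at (0,0,0,0,0) it gives 1, but φ = 0 — eliminated.
(D): at (0,0,0,0,0) it gives 1, but φ = 0 — eliminated.
Only (B) survives; checking it on all 32 rows confirms it matches φ.

B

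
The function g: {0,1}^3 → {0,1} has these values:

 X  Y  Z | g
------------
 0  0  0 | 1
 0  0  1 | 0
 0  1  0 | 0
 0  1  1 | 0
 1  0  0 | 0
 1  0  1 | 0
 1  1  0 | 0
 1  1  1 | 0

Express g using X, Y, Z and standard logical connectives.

The output is 1 only when every input is 0 — NOR of all inputs.

g(X, Y, Z) = NOT ((X OR Y) OR Z)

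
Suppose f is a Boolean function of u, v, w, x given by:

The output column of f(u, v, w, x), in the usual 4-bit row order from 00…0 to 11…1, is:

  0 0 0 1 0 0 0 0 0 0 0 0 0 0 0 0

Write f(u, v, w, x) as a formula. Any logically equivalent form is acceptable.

f is 1 on exactly one input, (0,0,1,1), whose minterm is ¬u·¬v·w·x. So f is just that conjunction.

f(u, v, w, x) = ((NOT u AND NOT v) AND w) AND x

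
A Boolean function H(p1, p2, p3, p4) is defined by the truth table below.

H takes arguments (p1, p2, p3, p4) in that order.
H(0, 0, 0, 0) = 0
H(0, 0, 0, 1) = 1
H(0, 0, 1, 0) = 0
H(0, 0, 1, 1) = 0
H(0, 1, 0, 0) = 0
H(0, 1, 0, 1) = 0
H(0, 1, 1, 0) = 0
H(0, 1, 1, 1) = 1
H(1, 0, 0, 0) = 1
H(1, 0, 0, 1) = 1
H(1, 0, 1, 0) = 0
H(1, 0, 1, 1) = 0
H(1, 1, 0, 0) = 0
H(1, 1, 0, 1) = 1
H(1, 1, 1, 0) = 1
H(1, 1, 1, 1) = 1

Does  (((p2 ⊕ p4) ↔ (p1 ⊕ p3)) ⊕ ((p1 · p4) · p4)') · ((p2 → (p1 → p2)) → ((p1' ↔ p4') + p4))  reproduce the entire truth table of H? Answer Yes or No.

No

Test each input against both H and the formula:
  p1=0, p2=0, p3=0, p4=0: formula gives 0, H = 0 ✓
  p1=0, p2=0, p3=0, p4=1: formula gives 1, H = 1 ✓
  p1=0, p2=0, p3=1, p4=0: formula gives 1, but H = 0 ✗
Since they disagree at (0,0,1,0), the expression is not a correct formula for H.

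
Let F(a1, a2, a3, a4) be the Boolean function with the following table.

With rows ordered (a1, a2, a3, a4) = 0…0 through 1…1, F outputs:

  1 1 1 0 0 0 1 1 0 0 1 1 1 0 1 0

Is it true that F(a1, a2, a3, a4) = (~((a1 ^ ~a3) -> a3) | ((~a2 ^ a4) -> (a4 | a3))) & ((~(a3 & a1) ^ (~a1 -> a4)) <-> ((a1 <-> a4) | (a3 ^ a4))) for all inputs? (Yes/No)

No

Check the formula against F row by row:
  a1=0, a2=0, a3=0, a4=0: formula gives 1, F = 1 ✓
  a1=0, a2=0, a3=0, a4=1: formula gives 0, but F = 1 ✗
Row (0,0,0,1) is a counterexample, so the formula is not equivalent to F.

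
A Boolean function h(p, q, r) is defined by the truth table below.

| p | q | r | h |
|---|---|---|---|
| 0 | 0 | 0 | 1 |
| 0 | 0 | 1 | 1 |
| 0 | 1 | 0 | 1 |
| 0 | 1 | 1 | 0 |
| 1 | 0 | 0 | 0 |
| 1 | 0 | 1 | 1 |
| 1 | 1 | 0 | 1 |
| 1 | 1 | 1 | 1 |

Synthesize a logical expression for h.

h(p, q, r) = ~(((~p & q) & r) | ((p & ~q) & ~r))

There are just 2 zero rows: (0,1,1), (1,0,0). Their minterms are ¬p·q·r, p·¬q·¬r; the OR of those covers precisely the 0-outputs, and negating it yields h.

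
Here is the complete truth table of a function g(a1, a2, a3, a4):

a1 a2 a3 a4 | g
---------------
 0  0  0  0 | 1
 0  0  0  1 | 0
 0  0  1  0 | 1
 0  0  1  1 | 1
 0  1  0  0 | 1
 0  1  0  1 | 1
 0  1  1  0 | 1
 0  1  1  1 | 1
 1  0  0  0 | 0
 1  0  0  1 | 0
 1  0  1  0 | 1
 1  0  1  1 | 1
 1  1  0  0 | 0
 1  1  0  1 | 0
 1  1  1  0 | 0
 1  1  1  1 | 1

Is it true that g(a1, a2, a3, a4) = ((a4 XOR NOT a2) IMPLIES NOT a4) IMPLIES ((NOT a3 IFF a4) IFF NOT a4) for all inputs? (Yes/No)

Check the formula against g row by row:
  a1=0, a2=0, a3=0, a4=0: formula gives 0, but g = 1 ✗
Row (0,0,0,0) is a counterexample, so the formula is not equivalent to g.

No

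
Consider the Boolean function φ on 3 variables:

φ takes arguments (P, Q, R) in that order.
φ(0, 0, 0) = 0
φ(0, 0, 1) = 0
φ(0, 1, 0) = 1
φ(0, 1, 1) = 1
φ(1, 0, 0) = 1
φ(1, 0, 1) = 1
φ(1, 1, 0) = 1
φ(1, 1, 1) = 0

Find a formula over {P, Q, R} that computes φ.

φ(P, Q, R) = not ((((not P and not Q) and not R) or ((not P and not Q) and R)) or ((P and Q) and R))

There are just 3 zero rows: (0,0,0), (0,0,1), (1,1,1). Their minterms are ¬P·¬Q·¬R, ¬P·¬Q·R, P·Q·R; the OR of those covers precisely the 0-outputs, and negating it yields φ.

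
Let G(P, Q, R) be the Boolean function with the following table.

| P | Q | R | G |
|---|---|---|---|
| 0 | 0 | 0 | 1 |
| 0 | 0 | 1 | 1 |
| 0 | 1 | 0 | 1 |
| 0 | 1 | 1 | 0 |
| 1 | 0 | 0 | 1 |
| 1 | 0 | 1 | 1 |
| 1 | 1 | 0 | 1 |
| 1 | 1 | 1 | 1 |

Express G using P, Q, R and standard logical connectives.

G is 0 on exactly one input, (0,1,1), whose minterm is ¬P·Q·R. So G is the negation of that single conjunction.

G(P, Q, R) = NOT ((NOT P AND Q) AND R)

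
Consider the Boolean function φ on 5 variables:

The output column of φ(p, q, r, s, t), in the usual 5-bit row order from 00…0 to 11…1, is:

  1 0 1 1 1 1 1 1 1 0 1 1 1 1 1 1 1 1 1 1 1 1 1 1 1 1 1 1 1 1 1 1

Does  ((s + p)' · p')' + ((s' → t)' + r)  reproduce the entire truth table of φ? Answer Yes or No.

Yes

Evaluate ((s + p)' · p')' + ((s' → t)' + r) on each row and compare to φ:
  p=0, q=0, r=0, s=0, t=0: formula gives 1, φ = 1 ✓
  p=0, q=0, r=0, s=0, t=1: formula gives 0, φ = 0 ✓
  p=0, q=0, r=0, s=1, t=0: formula gives 1, φ = 1 ✓
  p=0, q=0, r=0, s=1, t=1: formula gives 1, φ = 1 ✓
  …and likewise for the remaining 28 rows.
No disagreement on any input; they are logically equivalent.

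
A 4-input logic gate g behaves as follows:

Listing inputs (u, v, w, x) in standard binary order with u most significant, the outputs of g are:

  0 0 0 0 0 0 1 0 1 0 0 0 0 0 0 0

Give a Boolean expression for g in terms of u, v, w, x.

g(u, v, w, x) = (((NOT u AND v) AND w) AND NOT x) OR (((u AND NOT v) AND NOT w) AND NOT x)

Collect the rows where g=1 — (0,1,1,0), (1,0,0,0) — and write one minterm per row: ¬u·v·w·¬x, u·¬v·¬w·¬x. Their union (logical OR) reproduces the table exactly.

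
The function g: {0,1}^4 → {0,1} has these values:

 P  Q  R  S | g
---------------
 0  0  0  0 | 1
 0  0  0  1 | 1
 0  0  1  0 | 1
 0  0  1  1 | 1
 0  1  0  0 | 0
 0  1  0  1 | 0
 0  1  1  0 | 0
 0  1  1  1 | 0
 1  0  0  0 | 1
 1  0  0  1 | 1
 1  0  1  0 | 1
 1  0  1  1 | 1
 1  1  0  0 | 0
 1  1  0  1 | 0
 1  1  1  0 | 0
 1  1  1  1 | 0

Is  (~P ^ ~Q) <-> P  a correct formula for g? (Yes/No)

Evaluate (~P ^ ~Q) <-> P on each row and compare to g:
  P=0, Q=0, R=0, S=0: formula gives 1, g = 1 ✓
  P=0, Q=0, R=0, S=1: formula gives 1, g = 1 ✓
  P=0, Q=0, R=1, S=0: formula gives 1, g = 1 ✓
  P=0, Q=0, R=1, S=1: formula gives 1, g = 1 ✓
  … (the remaining 12 rows also agree.)
No disagreement on any input; they are logically equivalent.

Yes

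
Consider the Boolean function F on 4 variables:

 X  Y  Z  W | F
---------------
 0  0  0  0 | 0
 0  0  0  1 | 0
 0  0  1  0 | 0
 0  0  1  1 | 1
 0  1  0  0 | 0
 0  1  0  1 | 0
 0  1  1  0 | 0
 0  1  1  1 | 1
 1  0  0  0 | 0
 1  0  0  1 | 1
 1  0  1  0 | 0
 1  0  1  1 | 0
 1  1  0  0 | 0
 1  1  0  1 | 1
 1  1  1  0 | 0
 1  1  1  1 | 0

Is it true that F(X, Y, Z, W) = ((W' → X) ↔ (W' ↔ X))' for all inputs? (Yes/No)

No

Check the formula against F row by row:
  X=0, Y=0, Z=0, W=0: formula gives 0, F = 0 ✓
  X=0, Y=0, Z=0, W=1: formula gives 0, F = 0 ✓
  X=0, Y=0, Z=1, W=0: formula gives 0, F = 0 ✓
  X=0, Y=0, Z=1, W=1: formula gives 0, but F = 1 ✗
Since they disagree at (0,0,1,1), the expression is not a correct formula for F.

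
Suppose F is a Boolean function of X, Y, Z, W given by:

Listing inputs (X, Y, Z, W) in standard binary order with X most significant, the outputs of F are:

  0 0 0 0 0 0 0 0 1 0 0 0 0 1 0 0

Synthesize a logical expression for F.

F(X, Y, Z, W) = (((X & ~Y) & ~Z) & ~W) | (((X & Y) & ~Z) & W)

Collect the rows where F=1 — (1,0,0,0), (1,1,0,1) — and write one minterm per row: X·¬Y·¬Z·¬W, X·Y·¬Z·W. Their union (logical OR) reproduces the table exactly.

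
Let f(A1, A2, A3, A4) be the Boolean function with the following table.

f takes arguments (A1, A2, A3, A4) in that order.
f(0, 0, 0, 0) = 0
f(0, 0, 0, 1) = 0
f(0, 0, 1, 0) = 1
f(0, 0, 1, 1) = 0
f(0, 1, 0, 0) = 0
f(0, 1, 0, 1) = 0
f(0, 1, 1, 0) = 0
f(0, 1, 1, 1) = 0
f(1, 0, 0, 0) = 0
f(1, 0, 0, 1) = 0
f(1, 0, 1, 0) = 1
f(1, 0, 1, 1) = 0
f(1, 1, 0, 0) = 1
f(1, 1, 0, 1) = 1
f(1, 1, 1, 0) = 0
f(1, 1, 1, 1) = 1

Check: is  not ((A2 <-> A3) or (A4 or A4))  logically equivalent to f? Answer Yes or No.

No

Evaluate not ((A2 <-> A3) or (A4 or A4)) on each row and compare to f:
  A1=0, A2=0, A3=0, A4=0: formula gives 0, f = 0 ✓
  A1=0, A2=0, A3=0, A4=1: formula gives 0, f = 0 ✓
  A1=0, A2=0, A3=1, A4=0: formula gives 1, f = 1 ✓
  A1=0, A2=0, A3=1, A4=1: formula gives 0, f = 0 ✓
  A1=0, A2=1, A3=0, A4=0: formula gives 1, but f = 0 ✗
A single disagreement suffices: at (0,1,0,0) they differ, so the formula does not compute f.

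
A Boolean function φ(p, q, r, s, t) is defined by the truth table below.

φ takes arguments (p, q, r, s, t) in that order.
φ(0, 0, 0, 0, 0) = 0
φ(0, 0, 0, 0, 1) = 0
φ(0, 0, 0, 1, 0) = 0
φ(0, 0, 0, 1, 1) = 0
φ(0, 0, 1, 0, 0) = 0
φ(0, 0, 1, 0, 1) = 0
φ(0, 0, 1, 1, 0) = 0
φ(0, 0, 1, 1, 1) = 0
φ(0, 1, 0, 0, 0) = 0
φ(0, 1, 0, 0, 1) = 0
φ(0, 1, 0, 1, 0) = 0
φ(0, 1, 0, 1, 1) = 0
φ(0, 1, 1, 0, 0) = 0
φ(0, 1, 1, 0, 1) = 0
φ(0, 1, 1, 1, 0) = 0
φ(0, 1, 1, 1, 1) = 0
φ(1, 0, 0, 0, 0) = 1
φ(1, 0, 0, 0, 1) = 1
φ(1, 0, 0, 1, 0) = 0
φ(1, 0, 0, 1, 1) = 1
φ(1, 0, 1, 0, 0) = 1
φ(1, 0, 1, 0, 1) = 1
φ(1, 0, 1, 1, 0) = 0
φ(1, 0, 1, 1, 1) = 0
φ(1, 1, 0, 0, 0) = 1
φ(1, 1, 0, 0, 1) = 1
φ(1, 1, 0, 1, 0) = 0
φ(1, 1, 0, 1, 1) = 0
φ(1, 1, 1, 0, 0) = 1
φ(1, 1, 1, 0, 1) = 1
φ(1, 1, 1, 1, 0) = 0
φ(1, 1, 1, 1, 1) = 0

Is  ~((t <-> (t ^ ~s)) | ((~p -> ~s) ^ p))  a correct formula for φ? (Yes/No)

No

Check the formula against φ row by row:
  p=0, q=0, r=0, s=0, t=0: formula gives 0, φ = 0 ✓
  p=0, q=0, r=0, s=0, t=1: formula gives 0, φ = 0 ✓
  p=0, q=0, r=0, s=1, t=0: formula gives 0, φ = 0 ✓
  p=0, q=0, r=0, s=1, t=1: formula gives 0, φ = 0 ✓
  …
  p=1, q=0, r=0, s=1, t=1: formula gives 0, but φ = 1 ✗
Since they disagree at (1,0,0,1,1), the expression is not a correct formula for φ.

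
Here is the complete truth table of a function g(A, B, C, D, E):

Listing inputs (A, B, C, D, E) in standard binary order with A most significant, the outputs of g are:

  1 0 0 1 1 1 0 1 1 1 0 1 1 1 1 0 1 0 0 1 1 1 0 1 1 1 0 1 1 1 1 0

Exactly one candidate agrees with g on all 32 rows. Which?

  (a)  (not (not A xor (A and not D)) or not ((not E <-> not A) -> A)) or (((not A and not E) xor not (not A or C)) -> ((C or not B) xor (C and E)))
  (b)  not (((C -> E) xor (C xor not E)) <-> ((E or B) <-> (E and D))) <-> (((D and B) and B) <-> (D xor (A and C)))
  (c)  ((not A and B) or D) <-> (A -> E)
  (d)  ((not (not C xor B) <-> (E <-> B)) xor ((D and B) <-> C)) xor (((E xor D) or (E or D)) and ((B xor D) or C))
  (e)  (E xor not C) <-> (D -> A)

d

(a): at (0,0,0,0,1) it gives 1, but g = 0 — eliminated.
(b): at (0,0,0,0,1) it gives 1, but g = 0 — eliminated.
(c): at (0,0,0,0,0) it gives 0, but g = 1 — eliminated.
(e): at (0,0,1,0,0) it gives 0, but g = 1 — eliminated.
(d) is the remaining candidate, and it agrees with g on all 32 inputs.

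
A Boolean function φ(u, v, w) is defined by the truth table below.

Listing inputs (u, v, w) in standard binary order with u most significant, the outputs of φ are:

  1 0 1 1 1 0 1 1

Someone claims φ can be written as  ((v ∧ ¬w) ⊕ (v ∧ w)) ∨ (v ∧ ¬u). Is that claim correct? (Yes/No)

No

Test each input against both φ and the formula:
  u=0, v=0, w=0: formula gives 0, but φ = 1 ✗
Since they disagree at (0,0,0), the expression is not a correct formula for φ.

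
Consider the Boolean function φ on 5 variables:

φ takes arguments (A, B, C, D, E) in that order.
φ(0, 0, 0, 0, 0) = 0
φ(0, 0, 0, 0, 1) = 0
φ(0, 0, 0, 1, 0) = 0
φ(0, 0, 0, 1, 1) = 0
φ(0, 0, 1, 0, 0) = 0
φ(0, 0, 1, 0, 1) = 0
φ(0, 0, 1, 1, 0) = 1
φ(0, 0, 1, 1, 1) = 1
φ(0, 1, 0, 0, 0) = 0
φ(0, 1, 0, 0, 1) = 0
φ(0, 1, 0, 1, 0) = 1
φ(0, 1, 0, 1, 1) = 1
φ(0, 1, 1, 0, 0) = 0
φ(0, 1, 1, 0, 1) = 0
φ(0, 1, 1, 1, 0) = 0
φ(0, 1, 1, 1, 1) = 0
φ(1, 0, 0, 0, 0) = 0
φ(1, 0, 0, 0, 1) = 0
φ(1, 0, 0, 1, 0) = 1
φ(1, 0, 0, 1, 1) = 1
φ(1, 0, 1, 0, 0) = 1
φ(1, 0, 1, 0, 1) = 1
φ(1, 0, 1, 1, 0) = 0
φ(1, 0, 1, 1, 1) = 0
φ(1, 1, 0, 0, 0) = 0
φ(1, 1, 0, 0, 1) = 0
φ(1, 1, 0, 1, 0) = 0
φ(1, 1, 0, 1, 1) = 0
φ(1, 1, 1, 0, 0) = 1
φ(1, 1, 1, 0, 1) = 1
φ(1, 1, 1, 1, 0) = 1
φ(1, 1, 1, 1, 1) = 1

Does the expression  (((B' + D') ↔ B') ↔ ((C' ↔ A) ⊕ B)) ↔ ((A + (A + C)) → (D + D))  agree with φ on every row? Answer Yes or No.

Yes

Evaluate (((B' + D') ↔ B') ↔ ((C' ↔ A) ⊕ B)) ↔ ((A + (A + C)) → (D + D)) on each row and compare to φ:
  A=0, B=0, C=0, D=0, E=0: formula gives 0, φ = 0 ✓
  A=0, B=0, C=0, D=0, E=1: formula gives 0, φ = 0 ✓
  A=0, B=0, C=0, D=1, E=0: formula gives 0, φ = 0 ✓
  A=0, B=0, C=0, D=1, E=1: formula gives 0, φ = 0 ✓
  …and likewise for the remaining 28 rows.
Every row agrees, so the formula is equivalent.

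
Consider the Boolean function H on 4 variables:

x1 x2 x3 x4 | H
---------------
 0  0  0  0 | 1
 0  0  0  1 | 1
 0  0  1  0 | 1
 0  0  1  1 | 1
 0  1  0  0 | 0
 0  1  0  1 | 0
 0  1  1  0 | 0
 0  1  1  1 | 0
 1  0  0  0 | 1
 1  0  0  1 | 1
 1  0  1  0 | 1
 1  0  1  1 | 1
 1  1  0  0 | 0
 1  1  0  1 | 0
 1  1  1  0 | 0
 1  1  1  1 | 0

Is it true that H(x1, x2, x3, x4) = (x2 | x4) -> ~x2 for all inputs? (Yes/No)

Yes

Test each input against both H and the formula:
  x1=0, x2=0, x3=0, x4=0: formula gives 1, H = 1 ✓
  x1=0, x2=0, x3=0, x4=1: formula gives 1, H = 1 ✓
  x1=0, x2=0, x3=1, x4=0: formula gives 1, H = 1 ✓
  x1=0, x2=0, x3=1, x4=1: formula gives 1, H = 1 ✓
  …and likewise for the remaining 12 rows.
Every row agrees, so the formula is equivalent.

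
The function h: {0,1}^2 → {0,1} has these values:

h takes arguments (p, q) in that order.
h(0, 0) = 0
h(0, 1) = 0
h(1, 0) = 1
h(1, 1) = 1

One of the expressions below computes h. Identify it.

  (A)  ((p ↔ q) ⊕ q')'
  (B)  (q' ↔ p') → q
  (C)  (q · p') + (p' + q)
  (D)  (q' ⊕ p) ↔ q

D

(A) fails at (0,0): the formula yields 1, h is 0.
(B) fails at (0,1): the formula yields 1, h is 0.
(C) fails at (0,0): the formula yields 1, h is 0.
(D) is the remaining candidate, and it agrees with h on all 4 inputs.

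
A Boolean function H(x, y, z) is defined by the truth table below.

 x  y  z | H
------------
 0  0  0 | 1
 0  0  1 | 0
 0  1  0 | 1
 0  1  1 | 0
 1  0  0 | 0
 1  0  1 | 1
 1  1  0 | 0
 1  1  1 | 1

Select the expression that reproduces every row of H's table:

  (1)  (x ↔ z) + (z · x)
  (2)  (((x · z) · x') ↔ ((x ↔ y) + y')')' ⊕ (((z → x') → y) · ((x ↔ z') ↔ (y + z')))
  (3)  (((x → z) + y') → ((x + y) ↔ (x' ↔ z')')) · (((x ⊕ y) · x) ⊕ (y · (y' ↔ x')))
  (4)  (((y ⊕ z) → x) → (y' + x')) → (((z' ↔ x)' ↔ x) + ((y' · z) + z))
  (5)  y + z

1

(2) disagrees with H on (0,0,0) (formula → 0, table → 1); rule it out.
(3) disagrees with H on (0,0,0) (formula → 0, table → 1); rule it out.
(4) disagrees with H on (0,0,0) (formula → 0, table → 1); rule it out.
(5) disagrees with H on (0,0,0) (formula → 0, table → 1); rule it out.
Only (1) survives; checking it on all 8 rows confirms it matches H.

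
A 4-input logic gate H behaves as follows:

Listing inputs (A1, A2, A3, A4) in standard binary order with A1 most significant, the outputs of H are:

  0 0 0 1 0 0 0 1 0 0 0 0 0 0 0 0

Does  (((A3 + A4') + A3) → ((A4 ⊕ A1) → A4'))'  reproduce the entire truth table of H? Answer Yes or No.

Yes

Evaluate (((A3 + A4') + A3) → ((A4 ⊕ A1) → A4'))' on each row and compare to H:
  A1=0, A2=0, A3=0, A4=0: formula gives 0, H = 0 ✓
  A1=0, A2=0, A3=0, A4=1: formula gives 0, H = 0 ✓
  A1=0, A2=0, A3=1, A4=0: formula gives 0, H = 0 ✓
  A1=0, A2=0, A3=1, A4=1: formula gives 1, H = 1 ✓
  …and likewise for the remaining 12 rows.
Every row agrees, so the formula is equivalent.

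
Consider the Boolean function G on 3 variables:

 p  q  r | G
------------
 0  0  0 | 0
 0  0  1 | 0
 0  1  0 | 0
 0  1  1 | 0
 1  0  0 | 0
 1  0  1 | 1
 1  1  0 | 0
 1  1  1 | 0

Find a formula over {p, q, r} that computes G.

Only row (1,0,1) gives 1. That row's minterm p·¬q·r is G directly.

G(p, q, r) = (p AND NOT q) AND r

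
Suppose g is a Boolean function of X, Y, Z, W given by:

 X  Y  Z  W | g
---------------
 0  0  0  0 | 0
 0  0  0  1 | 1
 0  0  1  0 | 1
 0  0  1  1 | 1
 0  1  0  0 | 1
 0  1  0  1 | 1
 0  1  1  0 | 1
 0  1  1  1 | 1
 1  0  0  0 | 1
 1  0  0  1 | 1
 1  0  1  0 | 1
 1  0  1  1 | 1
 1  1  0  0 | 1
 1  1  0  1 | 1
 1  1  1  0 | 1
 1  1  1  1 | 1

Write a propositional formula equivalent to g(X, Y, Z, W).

g(X, Y, Z, W) = ((X + Y) + Z) + W

The output is 1 whenever at least one input is 1 — the OR of all inputs.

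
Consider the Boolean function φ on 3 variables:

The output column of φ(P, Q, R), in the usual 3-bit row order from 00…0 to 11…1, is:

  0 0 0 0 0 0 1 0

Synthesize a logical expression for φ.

Only row (1,1,0) gives 1. That row's minterm P·Q·¬R is φ directly.

φ(P, Q, R) = (P · Q) · R'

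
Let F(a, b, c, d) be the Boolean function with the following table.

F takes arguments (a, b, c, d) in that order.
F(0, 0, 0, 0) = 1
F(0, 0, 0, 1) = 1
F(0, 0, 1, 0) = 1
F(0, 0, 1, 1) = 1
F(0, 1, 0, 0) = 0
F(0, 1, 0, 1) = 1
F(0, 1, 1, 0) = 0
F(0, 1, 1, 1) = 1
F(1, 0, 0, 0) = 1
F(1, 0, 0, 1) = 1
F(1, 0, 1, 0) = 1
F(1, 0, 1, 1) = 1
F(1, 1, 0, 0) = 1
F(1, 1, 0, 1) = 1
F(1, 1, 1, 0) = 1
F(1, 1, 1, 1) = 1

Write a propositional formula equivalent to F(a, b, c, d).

F(a, b, c, d) = ~((((~a & b) & ~c) & ~d) | (((~a & b) & c) & ~d))

There are just 2 zero rows: (0,1,0,0), (0,1,1,0). Their minterms are ¬a·b·¬c·¬d, ¬a·b·c·¬d; the OR of those covers precisely the 0-outputs, and negating it yields F.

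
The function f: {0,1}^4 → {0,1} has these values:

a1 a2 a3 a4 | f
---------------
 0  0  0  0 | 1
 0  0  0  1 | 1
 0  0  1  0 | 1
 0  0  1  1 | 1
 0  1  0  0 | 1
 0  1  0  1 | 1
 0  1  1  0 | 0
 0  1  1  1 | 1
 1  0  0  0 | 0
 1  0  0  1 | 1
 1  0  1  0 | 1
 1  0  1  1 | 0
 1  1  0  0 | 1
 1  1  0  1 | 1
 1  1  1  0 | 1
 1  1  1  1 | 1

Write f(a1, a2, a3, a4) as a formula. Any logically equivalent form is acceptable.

f(a1, a2, a3, a4) = NOT (((((NOT a1 AND a2) AND a3) AND NOT a4) OR (((a1 AND NOT a2) AND NOT a3) AND NOT a4)) OR (((a1 AND NOT a2) AND a3) AND a4))

There are just 3 zero rows: (0,1,1,0), (1,0,0,0), (1,0,1,1). Their minterms are ¬a1·a2·a3·¬a4, a1·¬a2·¬a3·¬a4, a1·¬a2·a3·a4; the OR of those covers precisely the 0-outputs, and negating it yields f.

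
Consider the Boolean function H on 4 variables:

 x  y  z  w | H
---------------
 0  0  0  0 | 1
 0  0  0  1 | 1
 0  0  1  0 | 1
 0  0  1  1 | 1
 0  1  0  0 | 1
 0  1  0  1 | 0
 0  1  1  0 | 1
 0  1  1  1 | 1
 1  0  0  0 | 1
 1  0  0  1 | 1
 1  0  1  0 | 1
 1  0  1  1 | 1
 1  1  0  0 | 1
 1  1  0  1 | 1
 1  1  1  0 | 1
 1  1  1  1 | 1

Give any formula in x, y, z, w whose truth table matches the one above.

Only row (0,1,0,1) gives 0. So H is 1 everywhere except there — the complement of the minterm ¬x·y·¬z·w.

H(x, y, z, w) = NOT (((NOT x AND y) AND NOT z) AND w)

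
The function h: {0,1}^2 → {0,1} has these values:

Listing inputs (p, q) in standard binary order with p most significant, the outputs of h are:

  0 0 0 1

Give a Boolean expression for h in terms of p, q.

h(p, q) = p ∧ q

The output is 1 only when every input is 1 — the AND of all inputs.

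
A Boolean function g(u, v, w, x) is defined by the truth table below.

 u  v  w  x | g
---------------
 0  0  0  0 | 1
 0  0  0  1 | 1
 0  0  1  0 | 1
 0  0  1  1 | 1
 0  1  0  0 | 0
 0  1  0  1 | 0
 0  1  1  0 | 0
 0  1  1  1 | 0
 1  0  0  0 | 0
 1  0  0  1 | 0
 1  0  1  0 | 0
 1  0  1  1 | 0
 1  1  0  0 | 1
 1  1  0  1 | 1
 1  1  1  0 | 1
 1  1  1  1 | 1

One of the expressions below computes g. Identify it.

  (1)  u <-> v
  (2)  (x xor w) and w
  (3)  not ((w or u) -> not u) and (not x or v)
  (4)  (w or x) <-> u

(2) fails at (0,0,0,0): the formula yields 0, g is 1.
(3) fails at (0,0,0,0): the formula yields 0, g is 1.
(4) fails at (0,0,0,1): the formula yields 0, g is 1.
That leaves (1). Evaluating it on every row reproduces the table of g exactly.

1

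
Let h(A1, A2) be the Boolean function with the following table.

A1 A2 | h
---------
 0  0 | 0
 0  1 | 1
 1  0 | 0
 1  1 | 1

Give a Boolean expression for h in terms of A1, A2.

h(A1, A2) = A2

The output simply equals A2.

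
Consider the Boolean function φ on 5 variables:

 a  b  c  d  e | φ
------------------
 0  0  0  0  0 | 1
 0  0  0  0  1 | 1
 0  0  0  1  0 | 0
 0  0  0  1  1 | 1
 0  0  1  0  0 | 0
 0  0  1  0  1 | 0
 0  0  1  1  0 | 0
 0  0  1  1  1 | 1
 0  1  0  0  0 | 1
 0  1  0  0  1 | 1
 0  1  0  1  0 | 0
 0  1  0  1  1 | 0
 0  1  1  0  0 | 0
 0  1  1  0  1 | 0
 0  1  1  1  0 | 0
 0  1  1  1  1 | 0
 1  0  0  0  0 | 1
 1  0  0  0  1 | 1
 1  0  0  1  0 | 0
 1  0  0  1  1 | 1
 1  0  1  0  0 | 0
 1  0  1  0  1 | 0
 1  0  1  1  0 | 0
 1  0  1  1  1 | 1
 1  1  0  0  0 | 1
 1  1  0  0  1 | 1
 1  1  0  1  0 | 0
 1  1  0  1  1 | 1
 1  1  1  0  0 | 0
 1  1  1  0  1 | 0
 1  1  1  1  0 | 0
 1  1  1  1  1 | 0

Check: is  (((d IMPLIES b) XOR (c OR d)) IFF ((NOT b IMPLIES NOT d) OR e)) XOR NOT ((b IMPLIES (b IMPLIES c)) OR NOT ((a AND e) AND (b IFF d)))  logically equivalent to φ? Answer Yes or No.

Yes

Check the formula against φ row by row:
  a=0, b=0, c=0, d=0, e=0: formula gives 1, φ = 1 ✓
  a=0, b=0, c=0, d=0, e=1: formula gives 1, φ = 1 ✓
  a=0, b=0, c=0, d=1, e=0: formula gives 0, φ = 0 ✓
  a=0, b=0, c=0, d=1, e=1: formula gives 1, φ = 1 ✓
  …and likewise for the remaining 28 rows.
No disagreement on any input; they are logically equivalent.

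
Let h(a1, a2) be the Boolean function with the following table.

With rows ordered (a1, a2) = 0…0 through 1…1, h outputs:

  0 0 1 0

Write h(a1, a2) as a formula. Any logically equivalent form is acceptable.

1 only at (1,0): a1 AND NOT a2.

h(a1, a2) = a1 · a2'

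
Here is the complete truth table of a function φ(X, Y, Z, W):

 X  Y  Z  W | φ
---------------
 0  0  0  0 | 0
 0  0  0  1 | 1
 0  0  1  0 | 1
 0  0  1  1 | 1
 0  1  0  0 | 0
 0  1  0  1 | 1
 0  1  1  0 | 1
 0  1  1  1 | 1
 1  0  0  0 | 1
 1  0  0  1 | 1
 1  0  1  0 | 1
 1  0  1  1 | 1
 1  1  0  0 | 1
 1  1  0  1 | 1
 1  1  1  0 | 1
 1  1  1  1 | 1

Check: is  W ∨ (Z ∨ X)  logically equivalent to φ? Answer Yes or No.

Check the formula against φ row by row:
  X=0, Y=0, Z=0, W=0: formula gives 0, φ = 0 ✓
  X=0, Y=0, Z=0, W=1: formula gives 1, φ = 1 ✓
  X=0, Y=0, Z=1, W=0: formula gives 1, φ = 1 ✓
  X=0, Y=0, Z=1, W=1: formula gives 1, φ = 1 ✓
  … (the remaining 12 rows also agree.)
Every row agrees, so the formula is equivalent.

Yes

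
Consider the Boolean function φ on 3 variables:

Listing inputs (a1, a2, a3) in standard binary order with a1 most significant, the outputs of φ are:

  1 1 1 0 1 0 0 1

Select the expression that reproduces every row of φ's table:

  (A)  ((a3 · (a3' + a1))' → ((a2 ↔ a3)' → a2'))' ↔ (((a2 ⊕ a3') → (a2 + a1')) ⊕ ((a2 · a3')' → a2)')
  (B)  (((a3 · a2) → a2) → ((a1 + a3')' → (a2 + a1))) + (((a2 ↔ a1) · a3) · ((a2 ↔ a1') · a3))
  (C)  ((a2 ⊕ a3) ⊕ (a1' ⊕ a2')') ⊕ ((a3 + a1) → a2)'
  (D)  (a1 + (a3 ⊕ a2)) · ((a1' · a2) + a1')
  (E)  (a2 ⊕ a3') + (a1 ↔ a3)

C

(A) disagrees with φ on (1,0,0) (formula → 0, table → 1); rule it out.
(B) disagrees with φ on (0,0,1) (formula → 0, table → 1); rule it out.
(D) disagrees with φ on (0,0,0) (formula → 0, table → 1); rule it out.
(E) disagrees with φ on (0,0,1) (formula → 0, table → 1); rule it out.
(C) is the remaining candidate, and it agrees with φ on all 8 inputs.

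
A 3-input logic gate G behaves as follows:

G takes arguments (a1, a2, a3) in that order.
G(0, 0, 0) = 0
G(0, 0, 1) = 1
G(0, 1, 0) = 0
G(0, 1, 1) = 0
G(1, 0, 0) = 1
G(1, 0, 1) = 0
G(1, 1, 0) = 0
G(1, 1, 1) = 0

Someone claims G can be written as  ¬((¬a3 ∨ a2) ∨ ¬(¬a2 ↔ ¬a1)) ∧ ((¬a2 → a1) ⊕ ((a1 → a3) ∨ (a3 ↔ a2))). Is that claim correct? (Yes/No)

No

Evaluate ¬((¬a3 ∨ a2) ∨ ¬(¬a2 ↔ ¬a1)) ∧ ((¬a2 → a1) ⊕ ((a1 → a3) ∨ (a3 ↔ a2))) on each row and compare to G:
  a1=0, a2=0, a3=0: formula gives 0, G = 0 ✓
  a1=0, a2=0, a3=1: formula gives 1, G = 1 ✓
  a1=0, a2=1, a3=0: formula gives 0, G = 0 ✓
  a1=0, a2=1, a3=1: formula gives 0, G = 0 ✓
  a1=1, a2=0, a3=0: formula gives 0, but G = 1 ✗
Row (1,0,0) is a counterexample, so the formula is not equivalent to G.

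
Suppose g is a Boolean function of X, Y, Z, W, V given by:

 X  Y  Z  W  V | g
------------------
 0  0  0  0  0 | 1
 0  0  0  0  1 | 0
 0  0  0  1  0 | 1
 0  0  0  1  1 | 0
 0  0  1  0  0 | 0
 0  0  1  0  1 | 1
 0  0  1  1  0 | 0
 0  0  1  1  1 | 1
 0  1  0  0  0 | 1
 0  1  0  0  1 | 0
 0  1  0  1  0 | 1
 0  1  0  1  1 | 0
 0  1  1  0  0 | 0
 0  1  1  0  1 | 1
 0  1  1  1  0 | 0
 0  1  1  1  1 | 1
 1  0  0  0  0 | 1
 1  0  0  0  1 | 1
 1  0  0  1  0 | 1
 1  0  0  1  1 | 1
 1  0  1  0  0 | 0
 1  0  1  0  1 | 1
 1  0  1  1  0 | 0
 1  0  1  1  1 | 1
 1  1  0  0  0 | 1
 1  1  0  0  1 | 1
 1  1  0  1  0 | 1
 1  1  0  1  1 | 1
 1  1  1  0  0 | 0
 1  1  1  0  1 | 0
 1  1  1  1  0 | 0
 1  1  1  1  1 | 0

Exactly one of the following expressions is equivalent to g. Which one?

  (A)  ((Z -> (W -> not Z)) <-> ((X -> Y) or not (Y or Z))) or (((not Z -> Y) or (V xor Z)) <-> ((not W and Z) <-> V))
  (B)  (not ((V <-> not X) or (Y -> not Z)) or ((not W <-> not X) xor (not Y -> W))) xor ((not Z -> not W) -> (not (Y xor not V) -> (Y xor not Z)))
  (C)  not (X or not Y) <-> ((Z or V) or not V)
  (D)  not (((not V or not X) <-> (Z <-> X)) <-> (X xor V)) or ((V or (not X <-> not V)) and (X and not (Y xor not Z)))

D

(A): at (0,0,0,0,1) it gives 1, but g = 0 — eliminated.
(B): at (0,0,0,0,0) it gives 0, but g = 1 — eliminated.
(C): at (0,0,0,0,0) it gives 0, but g = 1 — eliminated.
(D) is the remaining candidate, and it agrees with g on all 32 inputs.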